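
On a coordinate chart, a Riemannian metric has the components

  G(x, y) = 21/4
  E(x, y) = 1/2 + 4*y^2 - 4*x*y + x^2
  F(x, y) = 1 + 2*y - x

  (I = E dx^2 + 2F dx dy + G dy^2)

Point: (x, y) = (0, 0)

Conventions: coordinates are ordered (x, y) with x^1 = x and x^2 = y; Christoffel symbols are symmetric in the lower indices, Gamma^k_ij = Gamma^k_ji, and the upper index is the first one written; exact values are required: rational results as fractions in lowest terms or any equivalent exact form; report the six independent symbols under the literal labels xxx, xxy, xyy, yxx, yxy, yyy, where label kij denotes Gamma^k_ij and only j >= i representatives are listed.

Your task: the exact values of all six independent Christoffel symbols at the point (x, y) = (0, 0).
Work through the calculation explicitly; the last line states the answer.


E = 1/2, F = 1, G = 21/4 at the point
E_x = 0, E_y = 0, F_x = -1, F_y = 2, G_x = 0, G_y = 0
EG - F^2 = 13/8;  g^inv = (8/13) * [[21/4, -1], [-1, 1/2]]
first-kind symbols [ij,l] = (1/2)(d_i g_jl + d_j g_il - d_l g_ij): [xx,x] = E_x/2 = 0, [xx,y] = F_x - E_y/2 = -1, [xy,x] = E_y/2 = 0, [xy,y] = G_x/2 = 0, [yy,x] = F_y - G_x/2 = 2, [yy,y] = G_y/2 = 0
Gamma^x_ij = (G*[ij,x] - F*[ij,y])/(EG - F^2), Gamma^y_ij = (E*[ij,y] - F*[ij,x])/(EG - F^2)

Answer: Gamma_xxx = 8/13, Gamma_xxy = 0, Gamma_xyy = 84/13, Gamma_yxx = -4/13, Gamma_yxy = 0, Gamma_yyy = -16/13


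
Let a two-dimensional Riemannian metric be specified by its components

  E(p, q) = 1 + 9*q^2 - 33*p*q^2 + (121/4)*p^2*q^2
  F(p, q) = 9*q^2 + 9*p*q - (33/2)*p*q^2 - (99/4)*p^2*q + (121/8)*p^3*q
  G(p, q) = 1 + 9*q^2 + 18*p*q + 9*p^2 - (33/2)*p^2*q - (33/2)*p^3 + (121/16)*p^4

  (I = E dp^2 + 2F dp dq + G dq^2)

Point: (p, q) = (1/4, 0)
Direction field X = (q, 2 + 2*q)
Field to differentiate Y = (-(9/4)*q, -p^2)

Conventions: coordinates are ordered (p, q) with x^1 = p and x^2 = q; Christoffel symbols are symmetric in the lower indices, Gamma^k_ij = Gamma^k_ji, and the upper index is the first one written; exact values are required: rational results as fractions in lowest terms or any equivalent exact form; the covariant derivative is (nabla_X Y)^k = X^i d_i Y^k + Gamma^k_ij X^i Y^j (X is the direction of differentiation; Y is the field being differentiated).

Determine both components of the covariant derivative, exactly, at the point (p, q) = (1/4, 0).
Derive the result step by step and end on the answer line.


E = 1, F = 0, G = 5465/4096 at the point
E_p = 0, E_q = 0, F_p = 0, F_q = 481/512, G_p = 481/256, G_q = 111/32
EG - F^2 = 5465/4096;  g^inv = (4096/5465) * [[5465/4096, 0], [0, 1]]
first-kind symbols [ij,l] = (1/2)(d_i g_jl + d_j g_il - d_l g_ij): [pp,p] = E_p/2 = 0, [pp,q] = F_p - E_q/2 = 0, [pq,p] = E_q/2 = 0, [pq,q] = G_p/2 = 481/512, [qq,p] = F_q - G_p/2 = 0, [qq,q] = G_q/2 = 111/64
Gamma^p_ij = (G*[ij,p] - F*[ij,q])/(EG - F^2), Gamma^q_ij = (E*[ij,q] - F*[ij,p])/(EG - F^2)
Gamma_ppp = 0, Gamma_ppq = 0, Gamma_pqq = 0, Gamma_qpp = 0, Gamma_qpq = 3848/5465, Gamma_qqq = 7104/5465
X = (0, 2), Y = (0, -1/16) at the point

Answer: (nabla_X Y)^p = -9/2, (nabla_X Y)^q = -888/5465


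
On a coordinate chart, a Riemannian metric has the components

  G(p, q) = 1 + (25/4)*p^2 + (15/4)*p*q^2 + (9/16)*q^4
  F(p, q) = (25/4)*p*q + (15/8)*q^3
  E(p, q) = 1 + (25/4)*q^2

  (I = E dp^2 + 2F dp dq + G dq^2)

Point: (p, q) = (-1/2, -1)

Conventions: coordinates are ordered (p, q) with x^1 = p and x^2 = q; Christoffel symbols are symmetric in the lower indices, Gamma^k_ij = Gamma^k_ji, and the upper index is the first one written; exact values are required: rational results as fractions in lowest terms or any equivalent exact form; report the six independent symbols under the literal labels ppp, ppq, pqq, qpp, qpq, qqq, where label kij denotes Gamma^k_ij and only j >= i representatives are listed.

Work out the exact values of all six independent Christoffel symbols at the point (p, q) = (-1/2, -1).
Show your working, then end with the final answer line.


E = 29/4, F = 5/4, G = 5/4 at the point
E_p = 0, E_q = -25/2, F_p = -25/4, F_q = 5/2, G_p = -5/2, G_q = 3/2
EG - F^2 = 15/2;  g^inv = (2/15) * [[5/4, -5/4], [-5/4, 29/4]]
first-kind symbols [ij,l] = (1/2)(d_i g_jl + d_j g_il - d_l g_ij): [pp,p] = E_p/2 = 0, [pp,q] = F_p - E_q/2 = 0, [pq,p] = E_q/2 = -25/4, [pq,q] = G_p/2 = -5/4, [qq,p] = F_q - G_p/2 = 15/4, [qq,q] = G_q/2 = 3/4
Gamma^p_ij = (G*[ij,p] - F*[ij,q])/(EG - F^2), Gamma^q_ij = (E*[ij,q] - F*[ij,p])/(EG - F^2)

Answer: Gamma_ppp = 0, Gamma_ppq = -5/6, Gamma_pqq = 1/2, Gamma_qpp = 0, Gamma_qpq = -1/6, Gamma_qqq = 1/10


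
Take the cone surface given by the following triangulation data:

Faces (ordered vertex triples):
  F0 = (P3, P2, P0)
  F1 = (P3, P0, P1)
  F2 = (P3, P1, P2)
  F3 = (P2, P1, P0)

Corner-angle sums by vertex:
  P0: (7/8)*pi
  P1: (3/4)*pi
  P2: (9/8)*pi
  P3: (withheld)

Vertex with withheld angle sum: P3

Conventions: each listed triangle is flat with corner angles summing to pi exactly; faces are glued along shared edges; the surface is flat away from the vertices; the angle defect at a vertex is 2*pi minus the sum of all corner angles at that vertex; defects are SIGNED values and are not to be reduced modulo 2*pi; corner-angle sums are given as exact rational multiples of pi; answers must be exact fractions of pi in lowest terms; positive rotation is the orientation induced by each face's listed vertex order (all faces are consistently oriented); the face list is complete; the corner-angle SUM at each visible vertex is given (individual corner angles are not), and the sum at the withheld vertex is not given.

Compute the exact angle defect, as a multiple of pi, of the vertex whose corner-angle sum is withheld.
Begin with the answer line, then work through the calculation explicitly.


Answer: defect(P3) = (3/4)*pi

V = 4, E = 6, F = 4; chi = V - E + F = 2
Gauss-Bonnet: total defect = 2*pi*chi = 4*pi; visible defects sum to (13/4)*pi


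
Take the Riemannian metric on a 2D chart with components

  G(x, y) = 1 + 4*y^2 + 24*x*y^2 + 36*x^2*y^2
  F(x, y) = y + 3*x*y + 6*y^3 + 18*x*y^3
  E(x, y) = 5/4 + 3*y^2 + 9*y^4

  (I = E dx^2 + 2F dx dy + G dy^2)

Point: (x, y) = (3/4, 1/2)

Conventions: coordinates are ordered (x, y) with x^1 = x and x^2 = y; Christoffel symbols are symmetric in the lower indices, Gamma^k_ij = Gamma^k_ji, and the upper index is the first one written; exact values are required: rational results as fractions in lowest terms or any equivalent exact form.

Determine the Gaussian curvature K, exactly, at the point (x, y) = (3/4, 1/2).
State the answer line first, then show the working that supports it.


Answer: K = -64/1225

E = 41/16, F = 65/16, G = 185/16, EG - F^2 = 105/8 at the point
E_x = 0, E_y = 15/2, F_x = 15/4, F_y = 143/8, G_x = 39/2, G_y = 169/4
E_yy = 33, F_xy = 33/2, G_xx = 18
By Brioschi, K is (det M1 - det M2) divided by (EG - F^2) squared.
M1 = [[-E_yy/2 + F_xy - G_xx/2, E_x/2, F_x - E_y/2], [F_y - G_x/2, E, F], [G_y/2, F, G]] = [[-9, 0, 0], [65/8, 41/16, 65/16], [169/8, 65/16, 185/16]]; det M1 = -945/8
M2 = [[0, E_y/2, G_x/2], [E_y/2, E, F], [G_x/2, F, G]] = [[0, 15/4, 39/4], [15/4, 41/16, 65/16], [39/4, 65/16, 185/16]]; det M2 = -873/8
det M1 - det M2 = -9; K = -9 / (105/8)^2 = -64/1225


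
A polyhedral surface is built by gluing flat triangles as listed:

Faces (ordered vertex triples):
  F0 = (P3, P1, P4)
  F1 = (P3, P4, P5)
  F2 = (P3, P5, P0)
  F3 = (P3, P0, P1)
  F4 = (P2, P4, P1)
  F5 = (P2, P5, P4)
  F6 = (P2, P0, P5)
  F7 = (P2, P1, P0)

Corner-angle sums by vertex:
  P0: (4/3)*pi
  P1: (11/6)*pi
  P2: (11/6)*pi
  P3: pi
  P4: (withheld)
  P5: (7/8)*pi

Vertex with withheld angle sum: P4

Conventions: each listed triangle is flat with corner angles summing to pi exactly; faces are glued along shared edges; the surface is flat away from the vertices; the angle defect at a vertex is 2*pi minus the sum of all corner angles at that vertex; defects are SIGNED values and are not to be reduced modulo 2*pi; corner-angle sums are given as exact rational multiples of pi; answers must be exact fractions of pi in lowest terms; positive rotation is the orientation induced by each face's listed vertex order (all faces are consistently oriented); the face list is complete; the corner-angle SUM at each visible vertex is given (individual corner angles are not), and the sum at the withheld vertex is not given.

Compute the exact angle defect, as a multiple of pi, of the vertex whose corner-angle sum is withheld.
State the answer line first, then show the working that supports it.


Answer: defect(P4) = (7/8)*pi

V = 6, E = 12, F = 8; chi = V - E + F = 2
Gauss-Bonnet: total defect = 2*pi*chi = 4*pi; visible defects sum to (25/8)*pi


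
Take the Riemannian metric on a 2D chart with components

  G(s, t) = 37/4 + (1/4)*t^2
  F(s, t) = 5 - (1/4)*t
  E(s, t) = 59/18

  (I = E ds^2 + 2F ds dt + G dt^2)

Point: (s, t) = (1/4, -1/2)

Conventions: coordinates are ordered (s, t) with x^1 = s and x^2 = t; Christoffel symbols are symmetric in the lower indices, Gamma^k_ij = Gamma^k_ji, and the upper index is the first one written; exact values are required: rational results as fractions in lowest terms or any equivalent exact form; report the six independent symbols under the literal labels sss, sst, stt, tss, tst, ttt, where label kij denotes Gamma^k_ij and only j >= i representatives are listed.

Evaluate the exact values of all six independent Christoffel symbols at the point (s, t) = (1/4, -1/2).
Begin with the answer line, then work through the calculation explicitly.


Answer: Gamma_sss = 0, Gamma_sst = 0, Gamma_stt = -972/2453, Gamma_tss = 0, Gamma_tst = 0, Gamma_ttt = 502/2453

E = 59/18, F = 41/8, G = 149/16 at the point
E_s = 0, E_t = 0, F_s = 0, F_t = -1/4, G_s = 0, G_t = -1/4
EG - F^2 = 2453/576;  g^inv = (576/2453) * [[149/16, -41/8], [-41/8, 59/18]]
first-kind symbols [ij,l] = (1/2)(d_i g_jl + d_j g_il - d_l g_ij): [ss,s] = E_s/2 = 0, [ss,t] = F_s - E_t/2 = 0, [st,s] = E_t/2 = 0, [st,t] = G_s/2 = 0, [tt,s] = F_t - G_s/2 = -1/4, [tt,t] = G_t/2 = -1/8
Gamma^s_ij = (G*[ij,s] - F*[ij,t])/(EG - F^2), Gamma^t_ij = (E*[ij,t] - F*[ij,s])/(EG - F^2)


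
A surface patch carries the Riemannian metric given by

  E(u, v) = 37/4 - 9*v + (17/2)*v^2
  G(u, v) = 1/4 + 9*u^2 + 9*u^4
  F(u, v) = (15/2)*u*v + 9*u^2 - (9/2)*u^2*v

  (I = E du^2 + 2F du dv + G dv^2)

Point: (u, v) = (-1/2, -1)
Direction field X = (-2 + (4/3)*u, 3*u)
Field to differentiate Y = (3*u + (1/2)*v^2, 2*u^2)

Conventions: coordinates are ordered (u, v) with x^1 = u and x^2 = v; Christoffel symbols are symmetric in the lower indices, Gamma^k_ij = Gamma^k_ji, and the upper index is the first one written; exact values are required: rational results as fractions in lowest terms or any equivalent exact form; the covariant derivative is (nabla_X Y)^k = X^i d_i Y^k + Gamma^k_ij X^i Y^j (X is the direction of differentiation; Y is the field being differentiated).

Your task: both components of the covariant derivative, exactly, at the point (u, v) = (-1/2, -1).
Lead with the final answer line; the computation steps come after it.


Answer: (nabla_X Y)^u = -82087/47856, (nabla_X Y)^v = -104739/7976

E = 107/4, F = 57/8, G = 49/16 at the point
E_u = 0, E_v = -26, F_u = -21, F_v = -39/8, G_u = -27/2, G_v = 0
EG - F^2 = 997/32;  g^inv = (32/997) * [[49/16, -57/8], [-57/8, 107/4]]
first-kind symbols [ij,l] = (1/2)(d_i g_jl + d_j g_il - d_l g_ij): [uu,u] = E_u/2 = 0, [uu,v] = F_u - E_v/2 = -8, [uv,u] = E_v/2 = -13, [uv,v] = G_u/2 = -27/4, [vv,u] = F_v - G_u/2 = 15/8, [vv,v] = G_v/2 = 0
Gamma^u_ij = (G*[ij,u] - F*[ij,v])/(EG - F^2), Gamma^v_ij = (E*[ij,v] - F*[ij,u])/(EG - F^2)
Gamma_uuu = 1824/997, Gamma_uuv = 265/997, Gamma_uvv = 735/3988, Gamma_vuu = -6848/997, Gamma_vuv = -2814/997, Gamma_vvv = -855/1994
X = (-8/3, -3/2), Y = (-1, 1/2) at the point


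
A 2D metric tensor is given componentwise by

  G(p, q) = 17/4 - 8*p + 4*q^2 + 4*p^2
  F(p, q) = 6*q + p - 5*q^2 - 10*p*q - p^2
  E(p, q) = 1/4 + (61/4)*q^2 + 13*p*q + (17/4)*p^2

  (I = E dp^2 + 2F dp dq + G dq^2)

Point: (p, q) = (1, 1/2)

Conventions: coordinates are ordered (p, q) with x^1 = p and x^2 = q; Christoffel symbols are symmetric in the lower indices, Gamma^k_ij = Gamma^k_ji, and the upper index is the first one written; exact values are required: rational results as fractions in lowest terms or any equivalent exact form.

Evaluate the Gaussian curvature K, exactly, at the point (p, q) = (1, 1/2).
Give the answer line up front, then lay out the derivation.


Answer: K = 245504/259081

E = 237/16, F = -13/4, G = 5/4, EG - F^2 = 509/64 at the point
E_p = 15, E_q = 113/4, F_p = -6, F_q = -9, G_p = 0, G_q = 4
E_qq = 61/2, F_pq = -10, G_pp = 8
K follows from Brioschi's formula, (det M1 - det M2)/(EG - F^2)^2.
M1 = [[-E_qq/2 + F_pq - G_pp/2, E_p/2, F_p - E_q/2], [F_q - G_p/2, E, F], [G_q/2, F, G]] = [[-117/4, 15/2, -161/8], [-9, 237/16, -13/4], [2, -13/4, 5/4]]; det M1 = -48501/256
M2 = [[0, E_q/2, G_p/2], [E_q/2, E, F], [G_p/2, F, G]] = [[0, 113/8, 0], [113/8, 237/16, -13/4], [0, -13/4, 5/4]]; det M2 = -63845/256
det M1 - det M2 = 959/16; K = 959/16 / (509/64)^2 = 245504/259081


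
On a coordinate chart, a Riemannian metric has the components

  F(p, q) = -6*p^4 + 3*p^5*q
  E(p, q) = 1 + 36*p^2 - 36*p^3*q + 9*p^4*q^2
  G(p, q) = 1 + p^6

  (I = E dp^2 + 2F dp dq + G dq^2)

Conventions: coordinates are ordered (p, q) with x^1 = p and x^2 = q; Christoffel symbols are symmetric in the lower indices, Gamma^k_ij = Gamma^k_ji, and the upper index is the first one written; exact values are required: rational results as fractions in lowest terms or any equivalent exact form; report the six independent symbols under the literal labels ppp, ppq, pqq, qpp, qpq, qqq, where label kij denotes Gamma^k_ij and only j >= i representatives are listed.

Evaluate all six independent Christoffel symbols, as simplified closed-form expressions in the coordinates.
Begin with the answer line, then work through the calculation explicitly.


Answer: Gamma_ppp = (18*p^3*q^2 - 54*p^2*q + 36*p)/(p^6 + 9*p^4*q^2 - 36*p^3*q + 36*p^2 + 1), Gamma_ppq = (9*p^4*q - 18*p^3)/(p^6 + 9*p^4*q^2 - 36*p^3*q + 36*p^2 + 1), Gamma_pqq = 0, Gamma_qpp = (6*p^4*q - 6*p^3)/(p^6 + 9*p^4*q^2 - 36*p^3*q + 36*p^2 + 1), Gamma_qpq = 3*p^5/(p^6 + 9*p^4*q^2 - 36*p^3*q + 36*p^2 + 1), Gamma_qqq = 0

E = 1 + 36*p^2 - 36*p^3*q + 9*p^4*q^2; F = -6*p^4 + 3*p^5*q; G = 1 + p^6
Gamma^k_ij = (1/2) g^{kl} (d_i g_jl + d_j g_il - d_l g_ij), with g^inv = (1/(EG-F^2)) [[G, -F], [-F, E]]
first partials: E_p = 72*p - 108*p^2*q + 36*p^3*q^2, E_q = -36*p^3 + 18*p^4*q, F_p = -24*p^3 + 15*p^4*q, F_q = 3*p^5, G_p = 6*p^5, G_q = 0
D = EG - F^2 = 1 + 36*p^2 - 36*p^3*q + 9*p^4*q^2 + p^6
expanded: Gamma^p_pp = (G E_p - 2F F_p + F E_q)/(2D), Gamma^p_pq = (G E_q - F G_p)/(2D), Gamma^p_qq = (2G F_q - G G_p - F G_q)/(2D), Gamma^q_pp = (2E F_p - E E_q - F E_p)/(2D), Gamma^q_pq = (E G_p - F E_q)/(2D), Gamma^q_qq = (E G_q - 2F F_q + F G_p)/(2D); substitute and cancel common factors


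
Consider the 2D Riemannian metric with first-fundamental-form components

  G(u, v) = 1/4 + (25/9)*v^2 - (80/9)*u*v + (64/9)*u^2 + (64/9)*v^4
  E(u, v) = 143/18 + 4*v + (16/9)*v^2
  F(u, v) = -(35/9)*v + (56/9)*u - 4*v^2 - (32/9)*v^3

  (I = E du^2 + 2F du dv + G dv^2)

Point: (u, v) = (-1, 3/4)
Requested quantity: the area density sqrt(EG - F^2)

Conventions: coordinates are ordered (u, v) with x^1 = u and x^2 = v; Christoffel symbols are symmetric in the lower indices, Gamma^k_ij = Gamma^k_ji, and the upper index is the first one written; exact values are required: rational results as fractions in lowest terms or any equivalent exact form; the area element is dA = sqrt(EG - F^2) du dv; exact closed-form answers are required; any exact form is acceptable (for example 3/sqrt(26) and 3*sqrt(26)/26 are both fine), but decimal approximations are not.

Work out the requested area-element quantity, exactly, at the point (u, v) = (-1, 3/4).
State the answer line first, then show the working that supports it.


Answer: sqrt(EG - F^2) = 3*sqrt(334)/8

E = 215/18, F = -116/9, G = 2569/144; EG - F^2 = 1503/32


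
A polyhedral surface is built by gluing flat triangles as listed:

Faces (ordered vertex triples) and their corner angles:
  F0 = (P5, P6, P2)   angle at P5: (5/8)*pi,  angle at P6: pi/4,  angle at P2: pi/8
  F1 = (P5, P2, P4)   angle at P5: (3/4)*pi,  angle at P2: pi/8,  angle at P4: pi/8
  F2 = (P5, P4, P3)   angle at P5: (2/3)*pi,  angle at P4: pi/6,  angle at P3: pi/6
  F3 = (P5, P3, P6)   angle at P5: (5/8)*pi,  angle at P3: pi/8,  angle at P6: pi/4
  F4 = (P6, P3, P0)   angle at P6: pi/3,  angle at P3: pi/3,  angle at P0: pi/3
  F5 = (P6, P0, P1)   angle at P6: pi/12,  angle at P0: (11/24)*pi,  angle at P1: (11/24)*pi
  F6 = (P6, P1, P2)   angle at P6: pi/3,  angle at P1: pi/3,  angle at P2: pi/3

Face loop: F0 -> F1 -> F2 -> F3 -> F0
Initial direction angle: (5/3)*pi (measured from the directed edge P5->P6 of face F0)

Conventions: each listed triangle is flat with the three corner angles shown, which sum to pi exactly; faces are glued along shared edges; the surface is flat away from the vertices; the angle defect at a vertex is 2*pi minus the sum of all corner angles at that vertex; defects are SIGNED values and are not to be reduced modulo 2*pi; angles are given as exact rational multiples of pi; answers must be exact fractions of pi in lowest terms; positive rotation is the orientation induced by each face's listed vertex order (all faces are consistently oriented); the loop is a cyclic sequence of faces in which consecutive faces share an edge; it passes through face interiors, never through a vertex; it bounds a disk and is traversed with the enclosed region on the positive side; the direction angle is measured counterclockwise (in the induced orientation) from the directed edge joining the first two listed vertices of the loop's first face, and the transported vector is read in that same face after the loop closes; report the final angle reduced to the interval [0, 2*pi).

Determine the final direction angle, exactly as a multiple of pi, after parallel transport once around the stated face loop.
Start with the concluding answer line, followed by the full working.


Answer: final direction angle = pi

enclosed vertex P5: corner angles sum to (8/3)*pi, defect = 2*pi - (8/3)*pi = (-2/3)*pi
the final direction is the initial angle plus the enclosed defects, taken mod 2*pi in the induced orientation
final angle = (5/3)*pi - (2/3)*pi = pi (mod 2*pi)


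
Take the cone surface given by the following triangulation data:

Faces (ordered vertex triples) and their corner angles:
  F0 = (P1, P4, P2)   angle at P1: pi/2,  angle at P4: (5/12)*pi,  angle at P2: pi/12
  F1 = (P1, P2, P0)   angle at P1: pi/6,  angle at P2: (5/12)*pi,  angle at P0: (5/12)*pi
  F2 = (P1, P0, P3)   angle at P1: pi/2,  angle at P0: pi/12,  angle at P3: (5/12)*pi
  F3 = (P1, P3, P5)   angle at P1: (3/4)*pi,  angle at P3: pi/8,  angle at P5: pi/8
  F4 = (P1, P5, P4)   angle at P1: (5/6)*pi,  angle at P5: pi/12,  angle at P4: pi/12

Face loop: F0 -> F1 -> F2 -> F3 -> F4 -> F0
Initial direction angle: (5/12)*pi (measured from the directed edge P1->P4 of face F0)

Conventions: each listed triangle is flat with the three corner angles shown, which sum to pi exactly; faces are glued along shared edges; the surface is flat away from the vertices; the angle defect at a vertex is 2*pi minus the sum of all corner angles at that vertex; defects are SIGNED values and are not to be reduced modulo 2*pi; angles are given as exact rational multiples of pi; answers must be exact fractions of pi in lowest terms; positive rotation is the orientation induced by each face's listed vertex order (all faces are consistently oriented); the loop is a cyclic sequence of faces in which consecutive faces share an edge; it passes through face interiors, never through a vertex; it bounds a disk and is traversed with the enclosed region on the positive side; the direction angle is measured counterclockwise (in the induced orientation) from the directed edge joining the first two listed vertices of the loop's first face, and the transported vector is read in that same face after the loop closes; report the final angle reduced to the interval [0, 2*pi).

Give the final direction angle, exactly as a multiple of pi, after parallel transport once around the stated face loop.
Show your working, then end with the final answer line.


enclosed vertex P1: corner angles sum to (11/4)*pi, defect = 2*pi - (11/4)*pi = (-3/4)*pi
by Gauss-Bonnet the loop rotates the vector by the enclosed defect sum (positive orientation, mod 2*pi)
final angle = (5/12)*pi - (3/4)*pi = (5/3)*pi (mod 2*pi)

Answer: final direction angle = (5/3)*pi


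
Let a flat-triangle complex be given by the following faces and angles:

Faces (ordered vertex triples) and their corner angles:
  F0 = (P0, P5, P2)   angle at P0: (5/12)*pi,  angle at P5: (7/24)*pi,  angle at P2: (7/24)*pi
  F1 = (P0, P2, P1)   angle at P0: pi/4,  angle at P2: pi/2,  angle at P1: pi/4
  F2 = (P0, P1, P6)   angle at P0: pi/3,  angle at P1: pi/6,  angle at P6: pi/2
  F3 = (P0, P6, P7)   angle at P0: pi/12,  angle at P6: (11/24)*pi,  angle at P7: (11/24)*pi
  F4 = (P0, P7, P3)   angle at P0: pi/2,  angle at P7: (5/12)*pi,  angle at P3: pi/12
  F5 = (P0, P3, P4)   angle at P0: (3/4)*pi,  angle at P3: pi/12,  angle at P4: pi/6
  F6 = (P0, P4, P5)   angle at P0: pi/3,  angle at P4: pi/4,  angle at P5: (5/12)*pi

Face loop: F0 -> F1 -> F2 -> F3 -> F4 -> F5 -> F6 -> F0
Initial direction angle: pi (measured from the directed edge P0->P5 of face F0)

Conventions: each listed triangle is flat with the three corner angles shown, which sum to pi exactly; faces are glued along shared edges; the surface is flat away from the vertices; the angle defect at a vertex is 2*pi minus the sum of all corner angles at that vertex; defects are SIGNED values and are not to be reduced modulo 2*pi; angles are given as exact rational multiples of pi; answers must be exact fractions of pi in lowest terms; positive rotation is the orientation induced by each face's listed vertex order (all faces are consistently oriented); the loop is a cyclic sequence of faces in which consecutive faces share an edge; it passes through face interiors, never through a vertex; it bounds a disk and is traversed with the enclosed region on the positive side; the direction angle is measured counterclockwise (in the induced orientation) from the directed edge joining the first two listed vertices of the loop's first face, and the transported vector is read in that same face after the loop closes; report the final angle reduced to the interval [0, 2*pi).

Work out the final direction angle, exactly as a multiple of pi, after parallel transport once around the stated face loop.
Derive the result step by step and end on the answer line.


enclosed vertex P0: corner angles sum to (8/3)*pi, defect = 2*pi - (8/3)*pi = (-2/3)*pi
the rotation equals the total enclosed defect, so the final angle is initial + defects (mod 2*pi)
final angle = pi - (2/3)*pi = pi/3 (mod 2*pi)

Answer: final direction angle = pi/3


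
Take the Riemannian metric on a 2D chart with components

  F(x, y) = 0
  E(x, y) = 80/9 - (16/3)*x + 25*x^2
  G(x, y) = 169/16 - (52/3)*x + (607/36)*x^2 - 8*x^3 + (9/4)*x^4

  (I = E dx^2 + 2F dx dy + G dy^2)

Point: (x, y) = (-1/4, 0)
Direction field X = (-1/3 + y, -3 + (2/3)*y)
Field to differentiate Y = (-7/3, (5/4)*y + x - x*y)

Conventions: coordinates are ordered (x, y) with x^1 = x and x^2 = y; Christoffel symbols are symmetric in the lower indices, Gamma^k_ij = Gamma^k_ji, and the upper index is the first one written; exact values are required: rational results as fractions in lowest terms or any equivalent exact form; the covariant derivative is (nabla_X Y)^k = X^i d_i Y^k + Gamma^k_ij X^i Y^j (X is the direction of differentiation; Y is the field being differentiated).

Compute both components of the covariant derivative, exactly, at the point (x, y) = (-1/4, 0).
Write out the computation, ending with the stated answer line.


E = 1697/144, F = 0, G = 148225/9216 at the point
E_x = -107/6, E_y = 0, F_x = 0, F_y = 0, G_x = -15785/576, G_y = 0
EG - F^2 = 251537825/1327104;  g^inv = (1327104/251537825) * [[148225/9216, 0], [0, 1697/144]]
first-kind symbols [ij,l] = (1/2)(d_i g_jl + d_j g_il - d_l g_ij): [xx,x] = E_x/2 = -107/12, [xx,y] = F_x - E_y/2 = 0, [xy,x] = E_y/2 = 0, [xy,y] = G_x/2 = -15785/1152, [yy,x] = F_y - G_x/2 = 15785/1152, [yy,y] = G_y/2 = 0
Gamma^x_ij = (G*[ij,x] - F*[ij,y])/(EG - F^2), Gamma^y_ij = (E*[ij,y] - F*[ij,x])/(EG - F^2)
Gamma_xxx = -1284/1697, Gamma_xxy = 0, Gamma_xyy = 15785/13576, Gamma_yxx = 0, Gamma_yxy = -328/385, Gamma_yyy = 0
X = (-1/3, -3), Y = (-7/3, -1/4) at the point

Answer: (nabla_X Y)^x = 46193/162912, (nabla_X Y)^y = -5021/462


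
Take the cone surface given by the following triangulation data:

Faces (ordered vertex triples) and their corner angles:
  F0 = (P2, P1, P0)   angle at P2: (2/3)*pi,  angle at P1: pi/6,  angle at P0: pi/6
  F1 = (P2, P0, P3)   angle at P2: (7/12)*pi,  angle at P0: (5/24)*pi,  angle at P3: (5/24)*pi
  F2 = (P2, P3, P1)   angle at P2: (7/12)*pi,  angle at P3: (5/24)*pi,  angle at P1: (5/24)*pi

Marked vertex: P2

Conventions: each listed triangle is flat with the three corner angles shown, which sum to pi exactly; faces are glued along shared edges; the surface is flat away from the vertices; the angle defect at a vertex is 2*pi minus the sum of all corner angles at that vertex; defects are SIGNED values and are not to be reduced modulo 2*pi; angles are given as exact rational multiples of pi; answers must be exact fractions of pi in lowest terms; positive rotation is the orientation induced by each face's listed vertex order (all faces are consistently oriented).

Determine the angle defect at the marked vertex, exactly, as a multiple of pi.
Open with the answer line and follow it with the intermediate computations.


Answer: defect(P2) = pi/6

Sum of corner angles at P2: (11/6)*pi
defect = 2*pi - (11/6)*pi


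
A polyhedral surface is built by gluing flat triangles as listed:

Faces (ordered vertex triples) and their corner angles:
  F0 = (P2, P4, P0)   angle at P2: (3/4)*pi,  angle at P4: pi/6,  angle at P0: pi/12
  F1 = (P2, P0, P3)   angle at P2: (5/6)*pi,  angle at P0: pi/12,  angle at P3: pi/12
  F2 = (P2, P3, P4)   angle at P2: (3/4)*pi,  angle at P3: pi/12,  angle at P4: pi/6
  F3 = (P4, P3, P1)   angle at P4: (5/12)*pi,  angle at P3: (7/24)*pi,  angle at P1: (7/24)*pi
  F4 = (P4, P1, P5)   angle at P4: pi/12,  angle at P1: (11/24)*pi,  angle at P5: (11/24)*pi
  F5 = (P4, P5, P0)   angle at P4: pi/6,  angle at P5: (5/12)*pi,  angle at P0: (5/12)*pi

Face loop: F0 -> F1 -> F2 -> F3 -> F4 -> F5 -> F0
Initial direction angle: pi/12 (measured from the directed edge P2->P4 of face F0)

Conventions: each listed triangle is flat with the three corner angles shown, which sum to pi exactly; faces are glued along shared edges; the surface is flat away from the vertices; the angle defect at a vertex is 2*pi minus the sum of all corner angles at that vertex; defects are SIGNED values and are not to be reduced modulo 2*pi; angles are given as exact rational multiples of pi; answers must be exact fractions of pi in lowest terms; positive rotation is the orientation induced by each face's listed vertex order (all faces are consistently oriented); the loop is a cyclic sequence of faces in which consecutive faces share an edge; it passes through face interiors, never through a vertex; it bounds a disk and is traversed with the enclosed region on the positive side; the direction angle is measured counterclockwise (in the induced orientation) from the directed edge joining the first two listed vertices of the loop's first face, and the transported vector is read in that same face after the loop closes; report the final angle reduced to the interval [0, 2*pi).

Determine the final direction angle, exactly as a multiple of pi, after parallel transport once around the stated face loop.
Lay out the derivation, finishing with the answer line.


enclosed vertex P2: corner angles sum to (7/3)*pi, defect = 2*pi - (7/3)*pi = -pi/3
enclosed vertex P4: corner angles sum to pi, defect = 2*pi - pi = pi
final direction = starting direction + enclosed defect total, reduced mod 2*pi (induced orientation)
final angle = pi/12 + (2/3)*pi = (3/4)*pi (mod 2*pi)

Answer: final direction angle = (3/4)*pi


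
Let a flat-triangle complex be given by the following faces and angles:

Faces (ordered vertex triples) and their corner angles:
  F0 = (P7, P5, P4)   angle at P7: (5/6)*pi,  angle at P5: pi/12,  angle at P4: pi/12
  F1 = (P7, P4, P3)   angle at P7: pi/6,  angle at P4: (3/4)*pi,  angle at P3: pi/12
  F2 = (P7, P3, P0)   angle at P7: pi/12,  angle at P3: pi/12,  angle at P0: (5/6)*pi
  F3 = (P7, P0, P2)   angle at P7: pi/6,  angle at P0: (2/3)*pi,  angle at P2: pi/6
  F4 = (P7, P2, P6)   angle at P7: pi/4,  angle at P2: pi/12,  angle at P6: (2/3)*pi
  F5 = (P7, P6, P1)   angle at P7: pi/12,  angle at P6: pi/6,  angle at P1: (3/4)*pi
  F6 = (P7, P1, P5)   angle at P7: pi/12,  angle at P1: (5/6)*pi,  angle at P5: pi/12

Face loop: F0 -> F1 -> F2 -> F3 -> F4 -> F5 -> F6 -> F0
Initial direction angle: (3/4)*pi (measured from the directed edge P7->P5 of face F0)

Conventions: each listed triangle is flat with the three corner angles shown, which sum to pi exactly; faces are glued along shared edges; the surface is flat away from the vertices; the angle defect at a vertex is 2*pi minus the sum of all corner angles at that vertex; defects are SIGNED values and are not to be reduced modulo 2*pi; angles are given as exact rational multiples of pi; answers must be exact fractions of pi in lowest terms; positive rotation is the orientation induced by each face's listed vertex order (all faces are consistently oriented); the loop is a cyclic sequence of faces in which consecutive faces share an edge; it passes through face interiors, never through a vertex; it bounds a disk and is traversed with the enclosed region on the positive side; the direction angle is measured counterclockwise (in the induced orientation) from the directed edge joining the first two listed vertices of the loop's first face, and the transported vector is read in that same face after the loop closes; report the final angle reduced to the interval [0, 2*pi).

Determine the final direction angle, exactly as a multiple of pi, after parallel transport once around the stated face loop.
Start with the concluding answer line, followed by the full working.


Answer: final direction angle = (13/12)*pi

enclosed vertex P7: corner angles sum to (5/3)*pi, defect = 2*pi - (5/3)*pi = pi/3
summing the enclosed defects onto the initial angle, mod 2*pi in the induced orientation:
final angle = (3/4)*pi + pi/3 = (13/12)*pi (mod 2*pi)


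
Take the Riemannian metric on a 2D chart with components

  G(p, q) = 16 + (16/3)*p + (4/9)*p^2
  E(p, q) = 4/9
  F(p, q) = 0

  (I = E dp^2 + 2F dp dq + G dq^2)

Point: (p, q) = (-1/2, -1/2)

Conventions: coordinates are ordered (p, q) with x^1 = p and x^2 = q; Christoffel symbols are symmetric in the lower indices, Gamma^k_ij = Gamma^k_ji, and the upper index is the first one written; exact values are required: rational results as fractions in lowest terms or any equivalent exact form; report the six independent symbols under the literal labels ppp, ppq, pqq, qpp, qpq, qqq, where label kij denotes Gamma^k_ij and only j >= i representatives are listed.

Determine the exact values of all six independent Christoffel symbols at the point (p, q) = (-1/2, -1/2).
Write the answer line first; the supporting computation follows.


Answer: Gamma_ppp = 0, Gamma_ppq = 0, Gamma_pqq = -11/2, Gamma_qpp = 0, Gamma_qpq = 2/11, Gamma_qqq = 0

E = 4/9, F = 0, G = 121/9 at the point
E_p = 0, E_q = 0, F_p = 0, F_q = 0, G_p = 44/9, G_q = 0
EG - F^2 = 484/81;  g^inv = (81/484) * [[121/9, 0], [0, 4/9]]
first-kind symbols [ij,l] = (1/2)(d_i g_jl + d_j g_il - d_l g_ij): [pp,p] = E_p/2 = 0, [pp,q] = F_p - E_q/2 = 0, [pq,p] = E_q/2 = 0, [pq,q] = G_p/2 = 22/9, [qq,p] = F_q - G_p/2 = -22/9, [qq,q] = G_q/2 = 0
Gamma^p_ij = (G*[ij,p] - F*[ij,q])/(EG - F^2), Gamma^q_ij = (E*[ij,q] - F*[ij,p])/(EG - F^2)


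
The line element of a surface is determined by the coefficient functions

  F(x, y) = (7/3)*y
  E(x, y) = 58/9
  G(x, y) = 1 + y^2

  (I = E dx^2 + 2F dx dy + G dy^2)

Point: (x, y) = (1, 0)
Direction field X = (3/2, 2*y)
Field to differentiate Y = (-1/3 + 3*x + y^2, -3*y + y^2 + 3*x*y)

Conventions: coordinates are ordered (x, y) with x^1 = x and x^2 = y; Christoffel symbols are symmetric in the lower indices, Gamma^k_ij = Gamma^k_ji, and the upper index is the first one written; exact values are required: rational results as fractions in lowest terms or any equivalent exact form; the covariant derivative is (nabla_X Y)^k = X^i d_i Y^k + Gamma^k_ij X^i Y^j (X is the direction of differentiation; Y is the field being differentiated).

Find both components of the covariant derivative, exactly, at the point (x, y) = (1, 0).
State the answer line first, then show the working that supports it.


Answer: (nabla_X Y)^x = 9/2, (nabla_X Y)^y = 0

E = 58/9, F = 0, G = 1 at the point
E_x = 0, E_y = 0, F_x = 0, F_y = 7/3, G_x = 0, G_y = 0
EG - F^2 = 58/9;  g^inv = (9/58) * [[1, 0], [0, 58/9]]
first-kind symbols [ij,l] = (1/2)(d_i g_jl + d_j g_il - d_l g_ij): [xx,x] = E_x/2 = 0, [xx,y] = F_x - E_y/2 = 0, [xy,x] = E_y/2 = 0, [xy,y] = G_x/2 = 0, [yy,x] = F_y - G_x/2 = 7/3, [yy,y] = G_y/2 = 0
Gamma^x_ij = (G*[ij,x] - F*[ij,y])/(EG - F^2), Gamma^y_ij = (E*[ij,y] - F*[ij,x])/(EG - F^2)
Gamma_xxx = 0, Gamma_xxy = 0, Gamma_xyy = 21/58, Gamma_yxx = 0, Gamma_yxy = 0, Gamma_yyy = 0
X = (3/2, 0), Y = (8/3, 0) at the point


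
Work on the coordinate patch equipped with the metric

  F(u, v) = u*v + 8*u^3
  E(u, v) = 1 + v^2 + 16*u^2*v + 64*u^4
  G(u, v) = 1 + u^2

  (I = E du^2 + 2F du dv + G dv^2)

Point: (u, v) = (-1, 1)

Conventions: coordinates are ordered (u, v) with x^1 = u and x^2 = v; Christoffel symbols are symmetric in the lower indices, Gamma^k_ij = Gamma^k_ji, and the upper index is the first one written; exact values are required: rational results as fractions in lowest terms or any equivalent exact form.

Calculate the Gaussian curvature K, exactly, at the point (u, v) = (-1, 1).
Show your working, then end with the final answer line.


E = 82, F = -9, G = 2, EG - F^2 = 83 at the point
E_u = -288, E_v = 18, F_u = 25, F_v = -1, G_u = -2, G_v = 0
E_vv = 2, F_uv = 1, G_uu = 2
Apply the Brioschi formula K = (det M1 - det M2)/(EG - F^2)^2 over the derivative matrices of E, F, G.
M1 = [[-E_vv/2 + F_uv - G_uu/2, E_u/2, F_u - E_v/2], [F_v - G_u/2, E, F], [G_v/2, F, G]] = [[-1, -144, 16], [0, 82, -9], [0, -9, 2]]; det M1 = -83
M2 = [[0, E_v/2, G_u/2], [E_v/2, E, F], [G_u/2, F, G]] = [[0, 9, -1], [9, 82, -9], [-1, -9, 2]]; det M2 = -82
det M1 - det M2 = -1; K = -1 / (83)^2 = -1/6889

Answer: K = -1/6889


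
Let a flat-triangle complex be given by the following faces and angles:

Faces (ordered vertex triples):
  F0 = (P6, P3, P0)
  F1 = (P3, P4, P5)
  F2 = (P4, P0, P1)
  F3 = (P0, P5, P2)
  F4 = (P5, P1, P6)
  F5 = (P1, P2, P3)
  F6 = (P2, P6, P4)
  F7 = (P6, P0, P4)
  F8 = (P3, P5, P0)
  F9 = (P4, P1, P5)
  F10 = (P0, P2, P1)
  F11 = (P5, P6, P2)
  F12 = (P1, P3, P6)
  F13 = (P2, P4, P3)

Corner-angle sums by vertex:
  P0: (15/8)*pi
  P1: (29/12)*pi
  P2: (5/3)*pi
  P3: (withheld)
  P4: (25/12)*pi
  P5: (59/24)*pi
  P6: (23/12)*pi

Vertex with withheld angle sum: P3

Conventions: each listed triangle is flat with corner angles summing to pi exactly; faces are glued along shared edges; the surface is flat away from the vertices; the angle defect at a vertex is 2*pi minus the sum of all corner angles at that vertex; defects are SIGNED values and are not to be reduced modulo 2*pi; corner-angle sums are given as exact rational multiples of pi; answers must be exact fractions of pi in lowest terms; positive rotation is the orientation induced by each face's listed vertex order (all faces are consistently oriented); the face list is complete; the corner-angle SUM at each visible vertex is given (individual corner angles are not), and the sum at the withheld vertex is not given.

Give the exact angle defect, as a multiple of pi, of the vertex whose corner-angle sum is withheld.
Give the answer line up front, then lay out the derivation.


Answer: defect(P3) = (5/12)*pi

V = 7, E = 21, F = 14; chi = V - E + F = 0
Gauss-Bonnet: total defect = 2*pi*chi = 0; visible defects sum to (-5/12)*pi


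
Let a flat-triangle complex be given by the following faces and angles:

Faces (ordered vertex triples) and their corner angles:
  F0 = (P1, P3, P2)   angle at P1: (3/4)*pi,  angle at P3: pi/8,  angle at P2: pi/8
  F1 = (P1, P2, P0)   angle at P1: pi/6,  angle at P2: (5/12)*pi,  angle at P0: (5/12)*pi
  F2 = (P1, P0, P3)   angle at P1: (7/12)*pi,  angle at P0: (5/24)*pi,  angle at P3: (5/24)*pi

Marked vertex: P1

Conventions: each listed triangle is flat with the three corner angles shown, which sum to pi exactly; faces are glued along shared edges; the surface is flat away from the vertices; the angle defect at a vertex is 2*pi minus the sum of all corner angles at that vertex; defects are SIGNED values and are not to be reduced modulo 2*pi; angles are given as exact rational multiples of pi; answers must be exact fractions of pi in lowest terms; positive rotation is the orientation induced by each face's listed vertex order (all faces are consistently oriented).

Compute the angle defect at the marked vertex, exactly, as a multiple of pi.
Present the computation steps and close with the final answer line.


Sum of corner angles at P1: (3/2)*pi
defect = 2*pi - (3/2)*pi

Answer: defect(P1) = pi/2


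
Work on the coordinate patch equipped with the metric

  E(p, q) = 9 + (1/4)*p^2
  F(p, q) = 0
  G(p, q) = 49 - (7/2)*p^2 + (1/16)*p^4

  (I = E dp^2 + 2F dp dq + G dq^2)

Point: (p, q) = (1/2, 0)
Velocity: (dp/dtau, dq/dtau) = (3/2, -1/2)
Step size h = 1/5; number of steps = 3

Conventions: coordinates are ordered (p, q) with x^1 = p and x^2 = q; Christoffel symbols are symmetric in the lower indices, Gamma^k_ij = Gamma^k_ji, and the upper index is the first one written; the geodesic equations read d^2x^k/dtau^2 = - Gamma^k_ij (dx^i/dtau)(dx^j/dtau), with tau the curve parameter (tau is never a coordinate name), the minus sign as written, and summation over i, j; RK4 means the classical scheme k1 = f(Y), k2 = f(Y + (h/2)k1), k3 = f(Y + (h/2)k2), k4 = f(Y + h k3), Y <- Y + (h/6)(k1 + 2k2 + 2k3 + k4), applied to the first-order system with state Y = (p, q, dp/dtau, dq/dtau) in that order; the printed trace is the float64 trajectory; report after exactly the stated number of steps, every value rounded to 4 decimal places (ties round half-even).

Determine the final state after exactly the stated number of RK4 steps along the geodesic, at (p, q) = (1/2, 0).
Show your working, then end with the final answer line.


f(Y) = (dp/dtau, dq/dtau, -Gamma^p_ij Y'^i Y'^j, -Gamma^q_ij Y'^i Y'^j) with the Gammas evaluated at the stage position; h = 0.200000; intermediate values shown to 6 dp
step 0: p = 0.5000, q = 0.0000, dp/dtau = 1.5000, dq/dtau = -0.5000
step 1:
  k1: at (p, q) = (0.500000, 0.000000), (dp/dtau, dq/dtau) = (1.500000, -0.500000); Gamma_ppp = 0.013793, Gamma_ppq = 0.000000, Gamma_pqq = 0.191379, Gamma_qpp = 0.000000, Gamma_qpq = -0.036036, Gamma_qqq = 0.000000; k1 = (1.500000, -0.500000, -0.078879, -0.054054)
  k2: at (p, q) = (0.650000, -0.050000), (dp/dtau, dq/dtau) = (1.492112, -0.505405); Gamma_ppp = 0.017846, Gamma_ppq = 0.000000, Gamma_pqq = 0.246076, Gamma_qpp = 0.000000, Gamma_qpq = -0.047140, Gamma_qqq = 0.000000; k2 = (1.492112, -0.505405, -0.102589, -0.071098)
  k3: at (p, q) = (0.649211, -0.050541), (dp/dtau, dq/dtau) = (1.489741, -0.507110); Gamma_ppp = 0.017825, Gamma_ppq = 0.000000, Gamma_pqq = 0.245793, Gamma_qpp = 0.000000, Gamma_qpq = -0.047081, Gamma_qqq = 0.000000; k3 = (1.489741, -0.507110, -0.102768, -0.071136)
  k4: at (p, q) = (0.797948, -0.101422), (dp/dtau, dq/dtau) = (1.479446, -0.514227); Gamma_ppp = 0.021780, Gamma_ppq = 0.000000, Gamma_pqq = 0.297986, Gamma_qpp = 0.000000, Gamma_qpq = -0.058323, Gamma_qqq = 0.000000; k4 = (1.479446, -0.514227, -0.126468, -0.088740)
  Y <- Y + (h/6)(k1 + 2k2 + 2k3 + k4): p = 0.7981, q = -0.1013, dp/dtau = 1.4795, dq/dtau = -0.5142
step 2:
  k1: at (p, q) = (0.798105, -0.101309), (dp/dtau, dq/dtau) = (1.479465, -0.514242); Gamma_ppp = 0.021784, Gamma_ppq = 0.000000, Gamma_pqq = 0.298040, Gamma_qpp = 0.000000, Gamma_qpq = -0.058335, Gamma_qqq = 0.000000; k1 = (1.479465, -0.514242, -0.126497, -0.088762)
  k2: at (p, q) = (0.946052, -0.152733), (dp/dtau, dq/dtau) = (1.466815, -0.523118); Gamma_ppp = 0.025642, Gamma_ppq = 0.000000, Gamma_pqq = 0.347509, Gamma_qpp = 0.000000, Gamma_qpq = -0.069806, Gamma_qqq = 0.000000; k2 = (1.466815, -0.523118, -0.150266, -0.107127)
  k3: at (p, q) = (0.944787, -0.153620), (dp/dtau, dq/dtau) = (1.464438, -0.524955); Gamma_ppp = 0.025609, Gamma_ppq = 0.000000, Gamma_pqq = 0.347098, Gamma_qpp = 0.000000, Gamma_qpq = -0.069707, Gamma_qqq = 0.000000; k3 = (1.464438, -0.524955, -0.150573, -0.107176)
  k4: at (p, q) = (1.090993, -0.206300), (dp/dtau, dq/dtau) = (1.449350, -0.535677); Gamma_ppp = 0.029335, Gamma_ppq = 0.000000, Gamma_pqq = 0.393238, Gamma_qpp = 0.000000, Gamma_qpq = -0.081388, Gamma_qqq = 0.000000; k4 = (1.449350, -0.535677, -0.174462, -0.126376)
  Y <- Y + (h/6)(k1 + 2k2 + 2k3 + k4): p = 1.0911, q = -0.2062, dp/dtau = 1.4494, dq/dtau = -0.5357
step 3:
  k1: at (p, q) = (1.091149, -0.206177), (dp/dtau, dq/dtau) = (1.449377, -0.535700); Gamma_ppp = 0.029339, Gamma_ppq = 0.000000, Gamma_pqq = 0.393285, Gamma_qpp = 0.000000, Gamma_qpq = -0.081401, Gamma_qqq = 0.000000; k1 = (1.449377, -0.535700, -0.174496, -0.126404)
  k2: at (p, q) = (1.236087, -0.259747), (dp/dtau, dq/dtau) = (1.431927, -0.548341); Gamma_ppp = 0.032938, Gamma_ppq = 0.000000, Gamma_pqq = 0.435966, Gamma_qpp = 0.000000, Gamma_qpq = -0.093388, Gamma_qqq = 0.000000; k2 = (1.431927, -0.548341, -0.198621, -0.146653)
  k3: at (p, q) = (1.234342, -0.261012), (dp/dtau, dq/dtau) = (1.429515, -0.550366); Gamma_ppp = 0.032895, Gamma_ppq = 0.000000, Gamma_pqq = 0.435472, Gamma_qpp = 0.000000, Gamma_qpq = -0.093241, Gamma_qqq = 0.000000; k3 = (1.429515, -0.550366, -0.199127, -0.146716)
  k4: at (p, q) = (1.377052, -0.316251), (dp/dtau, dq/dtau) = (1.409551, -0.565043); Gamma_ppp = 0.036337, Gamma_ppq = 0.000000, Gamma_pqq = 0.474271, Gamma_qpp = 0.000000, Gamma_qpq = -0.105506, Gamma_qqq = 0.000000; k4 = (1.409551, -0.565043, -0.223619, -0.168062)
  Y <- Y + (h/6)(k1 + 2k2 + 2k3 + k4): p = 1.3772, q = -0.3161, dp/dtau = 1.4096, dq/dtau = -0.5651

Answer: p = 1.3772, q = -0.3161, dp/dtau = 1.4096, dq/dtau = -0.5651
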